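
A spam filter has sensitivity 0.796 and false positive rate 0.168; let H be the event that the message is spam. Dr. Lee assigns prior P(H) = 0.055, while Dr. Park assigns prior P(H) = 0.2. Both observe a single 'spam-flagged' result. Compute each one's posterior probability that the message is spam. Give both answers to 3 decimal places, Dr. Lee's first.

The likelihood ratio for a 'spam-flagged' result is 0.796/0.168 = 4.7381.
Dr. Lee: prior odds 0.055/0.945 = 0.058201; posterior odds 0.27576; posterior probability 0.216.
Dr. Park: prior odds 0.2/0.8 = 0.25000; posterior odds 1.1845; posterior probability 0.542.

Dr. Lee: 0.216; Dr. Park: 0.542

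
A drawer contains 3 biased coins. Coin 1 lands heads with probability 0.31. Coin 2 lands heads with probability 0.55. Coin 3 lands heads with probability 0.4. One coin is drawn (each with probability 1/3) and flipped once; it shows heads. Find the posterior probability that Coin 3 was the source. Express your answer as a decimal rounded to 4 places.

P(heads|C1) = 0.31; P(heads|C2) = 0.55; P(heads|C3) = 0.4.
Prior × likelihood for each source: 0.333333·0.31=0.1033, 0.333333·0.55=0.1833, 0.333333·0.4=0.1333. Summing gives P(heads) = 0.42000.
P(Coin 3 | heads) = 0.1333 / 0.42000 = 0.3175.

Posterior probability ≈ 0.3175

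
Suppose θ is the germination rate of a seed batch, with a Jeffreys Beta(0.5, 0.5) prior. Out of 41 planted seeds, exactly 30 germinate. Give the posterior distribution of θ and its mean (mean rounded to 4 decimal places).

Observing 30 successes and 11 failures updates Beta(0.5, 0.5) by adding the success and failure counts to the two shape parameters: α = 0.5+30 = 30.5, β = 0.5+11 = 11.5.
E[θ | data] = 30.5/(30.5+11.5) = 0.7262.

Posterior: Beta(30.5, 11.5); mean ≈ 0.7262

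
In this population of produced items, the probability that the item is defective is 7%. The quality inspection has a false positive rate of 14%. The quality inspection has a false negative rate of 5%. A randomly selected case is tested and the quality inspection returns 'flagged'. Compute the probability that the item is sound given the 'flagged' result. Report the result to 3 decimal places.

Let H be the event that the item is defective. P(H) = 0.07, so P(¬H) = 0.93. With E the 'flagged' result, P(E|H) = 0.95 and P(E|¬H) = 0.14.
P(E) = 0.95·0.07 + 0.14·0.93 = 0.066500 + 0.13020 = 0.19670.
By Bayes' theorem, P(H|E) = 0.066500 / 0.19670 = 0.338. Hence P(¬H|E) = 1 − 0.338 = 0.662.

P(¬H | E) ≈ 0.662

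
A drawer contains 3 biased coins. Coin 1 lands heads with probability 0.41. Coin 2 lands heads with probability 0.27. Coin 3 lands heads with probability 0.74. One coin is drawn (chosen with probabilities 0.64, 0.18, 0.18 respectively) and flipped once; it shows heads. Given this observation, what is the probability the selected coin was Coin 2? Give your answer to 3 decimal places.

P(heads|C1) = 0.41; P(heads|C2) = 0.27; P(heads|C3) = 0.74.
Prior × likelihood for each source: 0.64·0.41=0.2624, 0.18·0.27=0.04860, 0.18·0.74=0.1332. Summing gives P(heads) = 0.44420.
P(Coin 2 | heads) = 0.04860 / 0.44420 = 0.109.

Posterior probability ≈ 0.109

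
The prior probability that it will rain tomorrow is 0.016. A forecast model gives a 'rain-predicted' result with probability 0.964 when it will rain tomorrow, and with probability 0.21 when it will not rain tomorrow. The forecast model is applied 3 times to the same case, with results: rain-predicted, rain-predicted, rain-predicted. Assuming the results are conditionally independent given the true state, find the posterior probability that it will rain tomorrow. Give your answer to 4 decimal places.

Posterior P(H) ≈ 0.6113

Let H be the event that it will rain tomorrow; start with P(H) = 0.016. P('rain-predicted'|H) = 0.964, P('rain-predicted'|¬H) = 0.21.
Update on result 1 ('rain-predicted'): P(H) ← 0.964·0.0160 / (0.964·0.0160 + 0.21·0.9840) = 0.015424/0.22206 = 0.0695.
Update on result 2 ('rain-predicted'): P(H) ← 0.964·0.0695 / (0.964·0.0695 + 0.21·0.9305) = 0.066957/0.26237 = 0.2552.
Update on result 3 ('rain-predicted'): P(H) ← 0.964·0.2552 / (0.964·0.2552 + 0.21·0.7448) = 0.24601/0.40242 = 0.6113.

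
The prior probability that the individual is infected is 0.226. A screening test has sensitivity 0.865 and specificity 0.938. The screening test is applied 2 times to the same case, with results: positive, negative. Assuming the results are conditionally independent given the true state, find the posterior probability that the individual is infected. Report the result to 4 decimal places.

Posterior P(H) ≈ 0.3696

With H the event that the individual is infected, the joint likelihood of the observed sequence is P(data|H) = 0.865·0.135 = 0.11678 and P(data|¬H) = 0.062·0.938 = 0.058156.
Bayes: P(H|data) = 0.226·0.11678 / (0.226·0.11678 + 0.774·0.058156) = 0.026391/0.071404 = 0.3696.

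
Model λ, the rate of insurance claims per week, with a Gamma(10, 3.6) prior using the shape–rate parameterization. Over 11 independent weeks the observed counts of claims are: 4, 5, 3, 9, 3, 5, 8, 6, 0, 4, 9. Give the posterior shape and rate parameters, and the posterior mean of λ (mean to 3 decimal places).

Total count ∑xᵢ = 56 over n = 11 weeks.
Gamma is conjugate to the Poisson likelihood: posterior is Gamma(shape = 10+56 = 66, rate = 3.6+11 = 14.6).
E[λ | data] = 66/14.6 = 4.521.

Posterior: Gamma(shape=66, rate=14.6); mean ≈ 4.521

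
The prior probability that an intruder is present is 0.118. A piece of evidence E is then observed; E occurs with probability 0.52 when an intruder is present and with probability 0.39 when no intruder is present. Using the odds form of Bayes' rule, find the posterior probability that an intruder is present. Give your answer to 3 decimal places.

Posterior probability ≈ 0.151

Prior odds = 0.118/(1−0.118) = 0.13379.
Likelihood ratio for E = 0.52/0.39 = 1.3333.
Posterior odds = prior odds × LR = 0.17838.
Posterior probability = odds/(1+odds) = 0.17838/1.1784 = 0.151.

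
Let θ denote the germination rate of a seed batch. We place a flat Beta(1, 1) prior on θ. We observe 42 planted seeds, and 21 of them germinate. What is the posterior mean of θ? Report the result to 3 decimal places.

The binomial likelihood is conjugate to the Beta prior: with 21 successes and 21 failures, the posterior is Beta(1+21, 1+21) = Beta(22, 22).
Posterior mean = α/(α+β) = 22/44 = 0.500.

Posterior mean ≈ 0.500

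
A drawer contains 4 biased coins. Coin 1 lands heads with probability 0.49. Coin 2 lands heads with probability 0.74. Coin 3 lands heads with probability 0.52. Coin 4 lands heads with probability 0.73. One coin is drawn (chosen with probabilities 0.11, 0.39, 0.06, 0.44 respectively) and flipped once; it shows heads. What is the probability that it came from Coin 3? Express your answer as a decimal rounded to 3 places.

Tabulate prior·likelihood by source: [1] prior 0.11, lik 0.49, product 0.05390; [2] prior 0.39, lik 0.74, product 0.2886; [3] prior 0.06, lik 0.52, product 0.03120; [4] prior 0.44, lik 0.73, product 0.3212.
Normalizing constant = 0.69490; the posterior for Coin 3 is its product over the sum, 0.03120/0.69490 = 0.045.

Posterior probability ≈ 0.045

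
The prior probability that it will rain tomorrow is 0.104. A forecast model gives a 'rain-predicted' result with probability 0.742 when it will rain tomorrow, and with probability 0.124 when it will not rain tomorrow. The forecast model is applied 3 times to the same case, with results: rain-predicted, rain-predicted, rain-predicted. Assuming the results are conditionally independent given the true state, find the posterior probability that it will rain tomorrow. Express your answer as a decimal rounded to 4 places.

With H the event that it will rain tomorrow, the joint likelihood of the observed sequence is P(data|H) = 0.742·0.742·0.742 = 0.40852 and P(data|¬H) = 0.124·0.124·0.124 = 0.0019066.
Bayes: P(H|data) = 0.104·0.40852 / (0.104·0.40852 + 0.896·0.0019066) = 0.042486/0.044194 = 0.9613.

Posterior P(H) ≈ 0.9613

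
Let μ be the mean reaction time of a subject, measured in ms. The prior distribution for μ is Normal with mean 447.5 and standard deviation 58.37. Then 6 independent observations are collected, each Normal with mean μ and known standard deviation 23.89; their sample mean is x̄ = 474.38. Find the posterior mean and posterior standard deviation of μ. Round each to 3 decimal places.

Prior precision 1/τ₀² = 1/58.37² = 0.00029351; data precision n/σ² = 6/23.89² = 0.0105128.
Posterior precision = 0.00029351 + 0.0105128 = 0.0108063, giving posterior SD = 1/√0.0108063 = 9.620.
Posterior mean = (0.00029351·447.5 + 0.0105128·474.38) / 0.0108063 = 473.650.

Posterior mean ≈ 473.650; posterior SD ≈ 9.620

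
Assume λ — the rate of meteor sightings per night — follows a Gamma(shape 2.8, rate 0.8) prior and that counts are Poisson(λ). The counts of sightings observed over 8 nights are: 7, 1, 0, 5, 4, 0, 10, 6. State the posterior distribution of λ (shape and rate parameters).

Total count ∑xᵢ = 33 over n = 8 nights.
Gamma is conjugate to the Poisson likelihood: posterior is Gamma(shape = 2.8+33 = 35.8, rate = 0.8+8 = 8.8).

Posterior: Gamma(shape=35.8, rate=8.8)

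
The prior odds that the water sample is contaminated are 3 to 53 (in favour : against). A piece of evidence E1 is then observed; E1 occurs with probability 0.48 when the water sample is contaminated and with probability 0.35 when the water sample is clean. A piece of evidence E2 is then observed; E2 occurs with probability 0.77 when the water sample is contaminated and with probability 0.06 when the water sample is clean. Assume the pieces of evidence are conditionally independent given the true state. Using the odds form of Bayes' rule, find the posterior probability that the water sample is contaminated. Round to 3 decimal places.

Posterior probability ≈ 0.499

Prior odds = 3/53 = 0.056604. In log-odds, ln(0.056604) = -2.8717.
Add log likelihood ratios: ln(1.3714) + ln(12.833) = 2.8679.
Posterior log-odds = -0.0037807, so posterior odds = exp(-0.0037807) = 0.99623. Converting, P(H|E) = 0.99623/1.9962 = 0.499.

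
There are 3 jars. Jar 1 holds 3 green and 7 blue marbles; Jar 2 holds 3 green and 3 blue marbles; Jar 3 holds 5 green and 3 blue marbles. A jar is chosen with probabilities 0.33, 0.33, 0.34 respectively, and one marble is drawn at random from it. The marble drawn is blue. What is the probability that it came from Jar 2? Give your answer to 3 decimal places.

Posterior probability ≈ 0.315

P(blue|Jar 1) = 0.7; P(blue|Jar 2) = 0.5; P(blue|Jar 3) = 0.375.
Prior × likelihood for each source: 0.33·0.7=0.2310, 0.33·0.5=0.1650, 0.34·0.375=0.1275. Summing gives P(blue) = 0.52350.
P(Jar 2 | blue) = 0.1650 / 0.52350 = 0.315.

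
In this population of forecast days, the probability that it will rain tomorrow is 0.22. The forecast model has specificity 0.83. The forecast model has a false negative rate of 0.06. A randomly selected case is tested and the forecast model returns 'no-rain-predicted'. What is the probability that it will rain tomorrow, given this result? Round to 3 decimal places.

Let H be the event that it will rain tomorrow. P(H) = 0.22, so P(¬H) = 0.78. With E the 'no-rain-predicted' result, P(E|H) = 0.06 and P(E|¬H) = 0.83.
P(E) = 0.06·0.22 + 0.83·0.78 = 0.013200 + 0.64740 = 0.66060.
By Bayes' theorem, P(H|E) = 0.013200 / 0.66060 = 0.020.

P(H | E) ≈ 0.020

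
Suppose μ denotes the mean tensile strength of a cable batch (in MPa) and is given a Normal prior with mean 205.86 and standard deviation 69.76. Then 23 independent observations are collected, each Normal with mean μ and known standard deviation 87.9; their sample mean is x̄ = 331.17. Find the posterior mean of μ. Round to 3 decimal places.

Posterior mean ≈ 323.078

With known σ, the Normal prior is conjugate. Weight on the data is w = (n/σ²)/(n/σ² + 1/τ₀²) = 0.00297680/(0.00297680+0.00020549) = 0.93543.
Posterior mean = w·x̄ + (1−w)·μ₀ = 0.93543·331.17 + 0.064572·205.86 = 323.078.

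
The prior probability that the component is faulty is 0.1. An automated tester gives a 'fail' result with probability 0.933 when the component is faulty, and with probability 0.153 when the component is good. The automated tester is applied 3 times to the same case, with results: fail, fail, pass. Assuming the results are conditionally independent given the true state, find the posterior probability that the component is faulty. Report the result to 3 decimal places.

Posterior P(H) ≈ 0.246

Let H be the event that the component is faulty; start with P(H) = 0.1. P('fail'|H) = 0.933, P('fail'|¬H) = 0.153.
Update on result 1 ('fail'): P(H) ← 0.933·0.1000 / (0.933·0.1000 + 0.153·0.9000) = 0.093300/0.23100 = 0.4039.
Update on result 2 ('fail'): P(H) ← 0.933·0.4039 / (0.933·0.4039 + 0.153·0.5961) = 0.37684/0.46804 = 0.8051.
Update on result 3 ('pass'): P(H) ← 0.067·0.8051 / (0.067·0.8051 + 0.847·0.1949) = 0.053944/0.21899 = 0.2463.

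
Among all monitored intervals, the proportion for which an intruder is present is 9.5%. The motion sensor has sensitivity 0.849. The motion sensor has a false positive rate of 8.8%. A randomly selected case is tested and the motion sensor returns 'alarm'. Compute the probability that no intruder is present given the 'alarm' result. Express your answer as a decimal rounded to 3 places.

P(¬H | E) ≈ 0.497

Write H for 'an intruder is present'. Prior odds H:¬H = 0.095/0.905 = 0.10497. For the 'alarm' outcome, the likelihood ratio is 0.849/0.088 = 9.6477.
Posterior odds = 0.10497 × 9.6477 = 1.0127, so P(H|E) = 1.0127/(1+1.0127) = 0.503. Then P(¬H|E) = 1 − 0.503 = 0.497.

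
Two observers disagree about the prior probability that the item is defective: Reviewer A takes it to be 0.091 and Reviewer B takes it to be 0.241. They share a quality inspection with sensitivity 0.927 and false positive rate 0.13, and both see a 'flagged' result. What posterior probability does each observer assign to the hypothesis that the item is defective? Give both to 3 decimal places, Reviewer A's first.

P('+'|H) = 0.927, P('+'|¬H) = 0.13.
Reviewer A: numerator 0.927·0.091 = 0.084357; evidence = 0.084357+0.13·0.909 = 0.20253; posterior = 0.417.
Reviewer B: numerator 0.927·0.241 = 0.22341; evidence = 0.22341+0.13·0.759 = 0.32208; posterior = 0.694.

Reviewer A: 0.417; Reviewer B: 0.694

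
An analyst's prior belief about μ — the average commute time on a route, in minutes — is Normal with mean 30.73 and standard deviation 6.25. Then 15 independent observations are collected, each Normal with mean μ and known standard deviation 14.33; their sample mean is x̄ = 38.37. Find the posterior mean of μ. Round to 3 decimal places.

Posterior mean ≈ 36.387

Prior precision 1/τ₀² = 1/6.25² = 0.0256000; data precision n/σ² = 15/14.33² = 0.0730464.
Posterior precision = 0.0256000 + 0.0730464 = 0.0986464.
Posterior mean = (0.0256000·30.73 + 0.0730464·38.37) / 0.0986464 = 36.387.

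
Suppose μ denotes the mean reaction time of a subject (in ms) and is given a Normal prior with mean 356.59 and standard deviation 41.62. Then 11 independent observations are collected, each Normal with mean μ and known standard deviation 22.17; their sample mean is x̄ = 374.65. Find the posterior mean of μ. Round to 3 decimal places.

Posterior mean ≈ 374.196

With known σ, the Normal prior is conjugate. Weight on the data is w = (n/σ²)/(n/σ² + 1/τ₀²) = 0.0223801/(0.0223801+0.00057729) = 0.97485.
Posterior mean = w·x̄ + (1−w)·μ₀ = 0.97485·374.65 + 0.025146·356.59 = 374.196.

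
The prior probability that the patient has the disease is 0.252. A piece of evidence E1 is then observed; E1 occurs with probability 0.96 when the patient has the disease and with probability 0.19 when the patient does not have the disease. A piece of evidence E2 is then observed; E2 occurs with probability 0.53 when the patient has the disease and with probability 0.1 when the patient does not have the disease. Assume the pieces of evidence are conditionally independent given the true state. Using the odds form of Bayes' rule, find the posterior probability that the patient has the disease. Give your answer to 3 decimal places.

Posterior probability ≈ 0.900

Prior odds = 0.252/(1−0.252) = 0.33690. In log-odds, ln(0.33690) = -1.0880.
Add log likelihood ratios: ln(5.0526) + ln(5.3000) = 3.2876.
Posterior log-odds = 2.1996, so posterior odds = exp(2.1996) = 9.0218. Converting, P(H|E) = 9.0218/10.022 = 0.900.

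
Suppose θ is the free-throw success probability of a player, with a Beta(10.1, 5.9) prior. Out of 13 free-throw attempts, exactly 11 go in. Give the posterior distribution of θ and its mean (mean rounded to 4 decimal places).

The binomial likelihood is conjugate to the Beta prior: with 11 successes and 2 failures, the posterior is Beta(10.1+11, 5.9+2) = Beta(21.1, 7.9).
E[θ | data] = 21.1/(21.1+7.9) = 0.7276.

Posterior: Beta(21.1, 7.9); mean ≈ 0.7276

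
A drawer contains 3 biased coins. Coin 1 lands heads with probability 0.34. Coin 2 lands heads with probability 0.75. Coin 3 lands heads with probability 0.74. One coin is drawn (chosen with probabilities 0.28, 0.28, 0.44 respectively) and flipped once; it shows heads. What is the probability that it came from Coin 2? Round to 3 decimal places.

P(heads|C1) = 0.34; P(heads|C2) = 0.75; P(heads|C3) = 0.74.
Prior × likelihood for each source: 0.28·0.34=0.09520, 0.28·0.75=0.2100, 0.44·0.74=0.3256. Summing gives P(heads) = 0.63080.
P(Coin 2 | heads) = 0.2100 / 0.63080 = 0.333.

Posterior probability ≈ 0.333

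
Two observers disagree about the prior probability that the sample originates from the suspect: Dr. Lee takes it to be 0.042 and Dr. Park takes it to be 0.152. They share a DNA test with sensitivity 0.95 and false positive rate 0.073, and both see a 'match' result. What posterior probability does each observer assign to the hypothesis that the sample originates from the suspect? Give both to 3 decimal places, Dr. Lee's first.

The likelihood ratio for a 'match' result is 0.95/0.073 = 13.014.
Dr. Lee: prior odds 0.042/0.958 = 0.043841; posterior odds 0.57054; posterior probability 0.363.
Dr. Park: prior odds 0.152/0.848 = 0.17925; posterior odds 2.3326; posterior probability 0.700.

Dr. Lee: 0.363; Dr. Park: 0.700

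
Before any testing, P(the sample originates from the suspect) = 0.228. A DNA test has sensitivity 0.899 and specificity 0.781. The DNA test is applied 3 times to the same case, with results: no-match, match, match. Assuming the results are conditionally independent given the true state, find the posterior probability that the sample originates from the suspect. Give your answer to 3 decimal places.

Let H be the event that the sample originates from the suspect; start with P(H) = 0.228. P('match'|H) = 0.899, P('match'|¬H) = 0.219.
Update on result 1 ('no-match'): P(H) ← 0.101·0.2280 / (0.101·0.2280 + 0.781·0.7720) = 0.023028/0.62596 = 0.0368.
Update on result 2 ('match'): P(H) ← 0.899·0.0368 / (0.899·0.0368 + 0.219·0.9632) = 0.033073/0.24402 = 0.1355.
Update on result 3 ('match'): P(H) ← 0.899·0.1355 / (0.899·0.1355 + 0.219·0.8645) = 0.12185/0.31116 = 0.3916.

Posterior P(H) ≈ 0.392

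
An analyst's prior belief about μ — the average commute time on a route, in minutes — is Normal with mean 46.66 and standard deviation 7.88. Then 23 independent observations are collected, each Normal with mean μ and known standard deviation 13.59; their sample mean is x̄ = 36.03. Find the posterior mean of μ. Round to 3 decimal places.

Prior precision 1/τ₀² = 1/7.88² = 0.0161045; data precision n/σ² = 23/13.59² = 0.124534.
Posterior precision = 0.0161045 + 0.124534 = 0.140639.
Posterior mean = (0.0161045·46.66 + 0.124534·36.03) / 0.140639 = 37.247.

Posterior mean ≈ 37.247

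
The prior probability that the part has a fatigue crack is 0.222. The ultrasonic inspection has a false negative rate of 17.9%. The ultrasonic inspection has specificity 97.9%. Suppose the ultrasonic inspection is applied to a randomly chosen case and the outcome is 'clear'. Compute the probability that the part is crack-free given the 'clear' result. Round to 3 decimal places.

Write H for 'the part has a fatigue crack'. Prior odds H:¬H = 0.222/0.778 = 0.28535. For the 'clear' outcome, the likelihood ratio is 0.179/0.979 = 0.18284.
Posterior odds = 0.28535 × 0.18284 = 0.052173, so P(H|E) = 0.052173/(1+0.052173) = 0.050. Then P(¬H|E) = 1 − 0.050 = 0.950.

P(¬H | E) ≈ 0.950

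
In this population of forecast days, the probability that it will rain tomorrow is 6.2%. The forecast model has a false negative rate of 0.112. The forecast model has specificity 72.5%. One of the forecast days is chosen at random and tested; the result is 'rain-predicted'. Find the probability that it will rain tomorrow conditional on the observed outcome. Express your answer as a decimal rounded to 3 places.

Let H be the event that it will rain tomorrow. P(H) = 0.062, so P(¬H) = 0.938. With E the 'rain-predicted' result, P(E|H) = 0.888 and P(E|¬H) = 0.275.
P(E) = 0.888·0.062 + 0.275·0.938 = 0.055056 + 0.25795 = 0.31301.
By Bayes' theorem, P(H|E) = 0.055056 / 0.31301 = 0.176.

P(H | E) ≈ 0.176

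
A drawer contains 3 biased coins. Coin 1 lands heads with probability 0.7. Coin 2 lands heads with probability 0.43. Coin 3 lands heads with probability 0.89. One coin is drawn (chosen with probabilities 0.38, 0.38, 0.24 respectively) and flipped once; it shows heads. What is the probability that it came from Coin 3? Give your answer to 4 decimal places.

Posterior probability ≈ 0.3322

P(heads|C1) = 0.7; P(heads|C2) = 0.43; P(heads|C3) = 0.89.
Prior × likelihood for each source: 0.38·0.7=0.2660, 0.38·0.43=0.1634, 0.24·0.89=0.2136. Summing gives P(heads) = 0.64300.
P(Coin 3 | heads) = 0.2136 / 0.64300 = 0.3322.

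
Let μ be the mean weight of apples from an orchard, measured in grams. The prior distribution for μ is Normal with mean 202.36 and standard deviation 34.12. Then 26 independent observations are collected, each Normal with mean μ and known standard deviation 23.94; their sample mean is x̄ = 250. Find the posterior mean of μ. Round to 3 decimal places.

Posterior mean ≈ 249.115

Prior precision 1/τ₀² = 1/34.12² = 0.00085898; data precision n/σ² = 26/23.94² = 0.0453654.
Posterior precision = 0.00085898 + 0.0453654 = 0.0462244.
Posterior mean = (0.00085898·202.36 + 0.0453654·250) / 0.0462244 = 249.115.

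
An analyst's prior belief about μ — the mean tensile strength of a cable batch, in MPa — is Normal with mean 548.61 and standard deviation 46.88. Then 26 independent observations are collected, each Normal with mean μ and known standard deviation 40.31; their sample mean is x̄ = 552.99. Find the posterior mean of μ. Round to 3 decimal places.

Prior precision 1/τ₀² = 1/46.88² = 0.00045501; data precision n/σ² = 26/40.31² = 0.0160010.
Posterior precision = 0.00045501 + 0.0160010 = 0.0164560.
Posterior mean = (0.00045501·548.61 + 0.0160010·552.99) / 0.0164560 = 552.869.

Posterior mean ≈ 552.869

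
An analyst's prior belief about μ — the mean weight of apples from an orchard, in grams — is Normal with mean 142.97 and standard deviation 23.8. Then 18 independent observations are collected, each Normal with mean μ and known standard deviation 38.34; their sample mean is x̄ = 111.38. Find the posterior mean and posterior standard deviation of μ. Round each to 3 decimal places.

With known σ, the Normal prior is conjugate. Weight on the data is w = (n/σ²)/(n/σ² + 1/τ₀²) = 0.0122453/(0.0122453+0.00176541) = 0.87400.
Posterior mean = w·x̄ + (1−w)·μ₀ = 0.87400·111.38 + 0.12600·142.97 = 115.360. Posterior variance = 1/(0.0122453+0.00176541) = 71.3741, so SD = 8.448.

Posterior mean ≈ 115.360; posterior SD ≈ 8.448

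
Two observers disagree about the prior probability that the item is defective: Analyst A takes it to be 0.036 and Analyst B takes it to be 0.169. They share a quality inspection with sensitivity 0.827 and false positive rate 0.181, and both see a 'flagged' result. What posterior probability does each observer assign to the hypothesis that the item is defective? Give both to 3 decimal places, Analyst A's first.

The likelihood ratio for a 'flagged' result is 0.827/0.181 = 4.5691.
Analyst A: prior odds 0.036/0.964 = 0.037344; posterior odds 0.17063; posterior probability 0.146.
Analyst B: prior odds 0.169/0.831 = 0.20337; posterior odds 0.92921; posterior probability 0.482.

Analyst A: 0.146; Analyst B: 0.482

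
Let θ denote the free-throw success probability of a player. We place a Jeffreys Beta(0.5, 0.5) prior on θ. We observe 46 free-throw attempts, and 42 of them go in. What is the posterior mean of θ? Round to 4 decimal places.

The binomial likelihood is conjugate to the Beta prior: with 42 successes and 4 failures, the posterior is Beta(0.5+42, 0.5+4) = Beta(42.5, 4.5).
E[θ | data] = 42.5/(42.5+4.5) = 0.9043.

Posterior mean ≈ 0.9043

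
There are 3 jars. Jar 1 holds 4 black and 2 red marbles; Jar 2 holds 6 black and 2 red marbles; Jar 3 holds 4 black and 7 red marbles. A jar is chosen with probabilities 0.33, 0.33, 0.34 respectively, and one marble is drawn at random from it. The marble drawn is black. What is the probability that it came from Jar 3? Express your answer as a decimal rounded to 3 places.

P(black|Jar 1) = 0.6667; P(black|Jar 2) = 0.75; P(black|Jar 3) = 0.3636.
Prior × likelihood for each source: 0.33·0.6667=0.2200, 0.33·0.75=0.2475, 0.34·0.3636=0.1236. Summing gives P(black) = 0.59114.
P(Jar 3 | black) = 0.1236 / 0.59114 = 0.209.

Posterior probability ≈ 0.209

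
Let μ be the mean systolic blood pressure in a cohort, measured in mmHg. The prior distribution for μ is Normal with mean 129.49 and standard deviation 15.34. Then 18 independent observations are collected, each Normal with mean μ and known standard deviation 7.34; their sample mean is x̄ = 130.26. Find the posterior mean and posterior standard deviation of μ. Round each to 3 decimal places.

Posterior mean ≈ 130.250; posterior SD ≈ 1.719

Prior precision 1/τ₀² = 1/15.34² = 0.00424961; data precision n/σ² = 18/7.34² = 0.334103.
Posterior precision = 0.00424961 + 0.334103 = 0.338353, giving posterior SD = 1/√0.338353 = 1.719.
Posterior mean = (0.00424961·129.49 + 0.334103·130.26) / 0.338353 = 130.250.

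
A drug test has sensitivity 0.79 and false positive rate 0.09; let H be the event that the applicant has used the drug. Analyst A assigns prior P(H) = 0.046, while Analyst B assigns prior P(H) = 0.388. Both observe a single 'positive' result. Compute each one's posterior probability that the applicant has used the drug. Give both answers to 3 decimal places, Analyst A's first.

The likelihood ratio for a 'positive' result is 0.79/0.09 = 8.7778.
Analyst A: prior odds 0.046/0.954 = 0.048218; posterior odds 0.42325; posterior probability 0.297.
Analyst B: prior odds 0.388/0.612 = 0.63399; posterior odds 5.5650; posterior probability 0.848.

Analyst A: 0.297; Analyst B: 0.848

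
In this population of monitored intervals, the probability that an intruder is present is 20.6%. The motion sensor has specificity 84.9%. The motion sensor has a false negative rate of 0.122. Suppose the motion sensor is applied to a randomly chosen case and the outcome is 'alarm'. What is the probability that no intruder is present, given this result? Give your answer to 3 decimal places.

P(¬H | E) ≈ 0.399

Write H for 'an intruder is present'. Prior odds H:¬H = 0.206/0.794 = 0.25945. For the 'alarm' outcome, the likelihood ratio is 0.878/0.151 = 5.8146.
Posterior odds = 0.25945 × 5.8146 = 1.5086, so P(H|E) = 1.5086/(1+1.5086) = 0.601. Then P(¬H|E) = 1 − 0.601 = 0.399.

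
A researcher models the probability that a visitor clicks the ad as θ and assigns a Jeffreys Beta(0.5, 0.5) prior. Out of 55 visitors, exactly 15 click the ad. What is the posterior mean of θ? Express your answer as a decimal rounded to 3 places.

The binomial likelihood is conjugate to the Beta prior: with 15 successes and 40 failures, the posterior is Beta(0.5+15, 0.5+40) = Beta(15.5, 40.5).
Posterior mean = α/(α+β) = 15.5/56 = 0.277.

Posterior mean ≈ 0.277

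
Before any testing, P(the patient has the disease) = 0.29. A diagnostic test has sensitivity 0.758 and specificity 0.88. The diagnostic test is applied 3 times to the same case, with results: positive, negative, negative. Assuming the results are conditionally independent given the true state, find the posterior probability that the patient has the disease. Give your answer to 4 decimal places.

With H the event that the patient has the disease, the joint likelihood of the observed sequence is P(data|H) = 0.758·0.242·0.242 = 0.044392 and P(data|¬H) = 0.12·0.88·0.88 = 0.092928.
Bayes: P(H|data) = 0.29·0.044392 / (0.29·0.044392 + 0.71·0.092928) = 0.012874/0.078852 = 0.1633.

Posterior P(H) ≈ 0.1633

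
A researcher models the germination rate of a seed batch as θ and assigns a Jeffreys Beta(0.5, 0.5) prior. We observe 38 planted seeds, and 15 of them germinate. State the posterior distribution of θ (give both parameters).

Posterior: Beta(15.5, 23.5)

Observing 15 successes and 23 failures updates Beta(0.5, 0.5) by adding the success and failure counts to the two shape parameters: α = 0.5+15 = 15.5, β = 0.5+23 = 23.5.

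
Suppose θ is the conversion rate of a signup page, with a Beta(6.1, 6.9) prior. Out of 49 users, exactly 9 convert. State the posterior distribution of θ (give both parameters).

The binomial likelihood is conjugate to the Beta prior: with 9 successes and 40 failures, the posterior is Beta(6.1+9, 6.9+40) = Beta(15.1, 46.9).

Posterior: Beta(15.1, 46.9)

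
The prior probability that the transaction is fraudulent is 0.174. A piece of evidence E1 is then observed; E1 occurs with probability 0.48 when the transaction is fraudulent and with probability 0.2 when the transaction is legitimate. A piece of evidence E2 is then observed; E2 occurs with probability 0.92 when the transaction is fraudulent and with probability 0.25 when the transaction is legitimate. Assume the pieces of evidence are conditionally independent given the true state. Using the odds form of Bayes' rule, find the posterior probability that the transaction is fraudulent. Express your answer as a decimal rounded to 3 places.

Posterior probability ≈ 0.650

Prior odds = 0.174/(1−0.174) = 0.21065. In log-odds, ln(0.21065) = -1.5575.
Add log likelihood ratios: ln(2.4000) + ln(3.6800) = 2.1784.
Posterior log-odds = 0.62084, so posterior odds = exp(0.62084) = 1.8605. Converting, P(H|E) = 1.8605/2.8605 = 0.650.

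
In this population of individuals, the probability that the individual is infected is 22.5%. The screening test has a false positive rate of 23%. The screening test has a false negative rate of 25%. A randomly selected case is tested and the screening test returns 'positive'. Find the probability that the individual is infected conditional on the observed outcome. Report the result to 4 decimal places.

Let H be the event that the individual is infected. P(H) = 0.225, so P(¬H) = 0.775. With E the 'positive' result, P(E|H) = 0.75 and P(E|¬H) = 0.23.
P(E) = 0.75·0.225 + 0.23·0.775 = 0.16875 + 0.17825 = 0.34700.
By Bayes' theorem, P(H|E) = 0.16875 / 0.34700 = 0.4863.

P(H | E) ≈ 0.4863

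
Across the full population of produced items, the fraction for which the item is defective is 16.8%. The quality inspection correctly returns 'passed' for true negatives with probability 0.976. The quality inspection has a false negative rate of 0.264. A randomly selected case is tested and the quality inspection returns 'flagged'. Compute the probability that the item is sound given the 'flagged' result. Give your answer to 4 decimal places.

P(¬H | E) ≈ 0.1390

Let H be the event that the item is defective. P(H) = 0.168, so P(¬H) = 0.832. With E the 'flagged' result, P(E|H) = 0.736 and P(E|¬H) = 0.024.
P(E) = 0.736·0.168 + 0.024·0.832 = 0.12365 + 0.019968 = 0.14362.
By Bayes' theorem, P(H|E) = 0.12365 / 0.14362 = 0.8610. Hence P(¬H|E) = 1 − 0.8610 = 0.1390.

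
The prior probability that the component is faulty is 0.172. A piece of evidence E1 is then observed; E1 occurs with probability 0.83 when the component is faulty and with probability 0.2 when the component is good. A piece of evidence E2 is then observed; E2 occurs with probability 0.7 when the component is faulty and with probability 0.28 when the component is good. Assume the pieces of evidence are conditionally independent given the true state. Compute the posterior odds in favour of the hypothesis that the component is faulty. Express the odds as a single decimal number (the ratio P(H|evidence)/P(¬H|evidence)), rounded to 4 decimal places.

Prior odds = 0.172/(1−0.172) = 0.20773. In log-odds, ln(0.20773) = -1.5715.
Add log likelihood ratios: ln(4.1500) + ln(2.5000) = 2.3394.
Posterior log-odds = 0.76788, so posterior odds = exp(0.76788) = 2.1552.

Posterior odds ≈ 2.1552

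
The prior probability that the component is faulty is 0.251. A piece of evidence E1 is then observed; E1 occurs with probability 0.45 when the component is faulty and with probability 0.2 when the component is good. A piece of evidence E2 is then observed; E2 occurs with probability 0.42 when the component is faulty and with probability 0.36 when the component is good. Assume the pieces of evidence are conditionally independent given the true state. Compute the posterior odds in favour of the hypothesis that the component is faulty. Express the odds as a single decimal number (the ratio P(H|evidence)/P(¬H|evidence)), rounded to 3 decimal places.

Posterior odds ≈ 0.880

Prior odds = 0.251/(1−0.251) = 0.33511. In log-odds, ln(0.33511) = -1.0933.
Add log likelihood ratios: ln(2.2500) + ln(1.1667) = 0.96508.
Posterior log-odds = -0.12821, so posterior odds = exp(-0.12821) = 0.87967.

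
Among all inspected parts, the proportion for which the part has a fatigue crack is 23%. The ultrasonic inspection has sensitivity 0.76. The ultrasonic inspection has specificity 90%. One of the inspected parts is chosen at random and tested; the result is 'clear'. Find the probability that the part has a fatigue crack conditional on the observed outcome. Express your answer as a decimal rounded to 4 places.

P(H | E) ≈ 0.0738

Write H for 'the part has a fatigue crack'. Prior odds H:¬H = 0.23/0.77 = 0.29870. For the 'clear' outcome, the likelihood ratio is 0.24/0.9 = 0.26667.
Posterior odds = 0.29870 × 0.26667 = 0.079654, so P(H|E) = 0.079654/(1+0.079654) = 0.0738.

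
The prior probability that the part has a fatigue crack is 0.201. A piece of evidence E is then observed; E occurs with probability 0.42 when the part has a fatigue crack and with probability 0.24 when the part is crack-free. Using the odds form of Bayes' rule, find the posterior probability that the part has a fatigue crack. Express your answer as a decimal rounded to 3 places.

Posterior probability ≈ 0.306

Prior odds = 0.201/(1−0.201) = 0.25156.
Likelihood ratio for E = 0.42/0.24 = 1.7500.
Posterior odds = prior odds × LR = 0.44024.
Posterior probability = odds/(1+odds) = 0.44024/1.4402 = 0.306.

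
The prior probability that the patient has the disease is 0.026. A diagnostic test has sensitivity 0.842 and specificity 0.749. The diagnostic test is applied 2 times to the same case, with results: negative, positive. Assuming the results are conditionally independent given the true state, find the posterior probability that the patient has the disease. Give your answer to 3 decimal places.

Posterior P(H) ≈ 0.019

Let H be the event that the patient has the disease; start with P(H) = 0.026. P('positive'|H) = 0.842, P('positive'|¬H) = 0.251.
Update on result 1 ('negative'): P(H) ← 0.158·0.0260 / (0.158·0.0260 + 0.749·0.9740) = 0.0041080/0.73363 = 0.0056.
Update on result 2 ('positive'): P(H) ← 0.842·0.0056 / (0.842·0.0056 + 0.251·0.9944) = 0.0047148/0.25431 = 0.0185.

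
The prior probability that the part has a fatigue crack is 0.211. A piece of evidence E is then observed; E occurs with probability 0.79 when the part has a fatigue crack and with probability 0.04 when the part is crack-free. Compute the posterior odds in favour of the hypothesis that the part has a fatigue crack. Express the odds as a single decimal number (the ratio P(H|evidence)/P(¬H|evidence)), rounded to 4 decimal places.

Prior odds = 0.211/(1−0.211) = 0.26743.
Likelihood ratio for E = 0.79/0.04 = 19.750.
Posterior odds = prior odds × LR = 5.2817.

Posterior odds ≈ 5.2817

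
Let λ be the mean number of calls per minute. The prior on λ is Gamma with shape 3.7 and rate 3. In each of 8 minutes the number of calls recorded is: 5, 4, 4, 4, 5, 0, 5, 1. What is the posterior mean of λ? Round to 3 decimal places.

Total count ∑xᵢ = 28 over n = 8 minutes.
Gamma is conjugate to the Poisson likelihood: posterior is Gamma(shape = 3.7+28 = 31.7, rate = 3+8 = 11).
E[λ | data] = 31.7/11 = 2.882.

Posterior mean ≈ 2.882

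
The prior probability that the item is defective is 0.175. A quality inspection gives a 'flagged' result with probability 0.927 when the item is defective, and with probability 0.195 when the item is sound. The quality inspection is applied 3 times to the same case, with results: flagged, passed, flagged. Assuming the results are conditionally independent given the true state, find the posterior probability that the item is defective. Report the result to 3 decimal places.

With H the event that the item is defective, the joint likelihood of the observed sequence is P(data|H) = 0.927·0.073·0.927 = 0.062731 and P(data|¬H) = 0.195·0.805·0.195 = 0.030610.
Bayes: P(H|data) = 0.175·0.062731 / (0.175·0.062731 + 0.825·0.030610) = 0.010978/0.036231 = 0.3030.

Posterior P(H) ≈ 0.303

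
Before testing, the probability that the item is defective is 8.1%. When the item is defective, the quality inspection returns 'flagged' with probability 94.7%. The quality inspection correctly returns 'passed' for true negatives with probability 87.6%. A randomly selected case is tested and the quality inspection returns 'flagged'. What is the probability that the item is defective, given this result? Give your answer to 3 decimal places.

Write H for 'the item is defective'. Prior odds H:¬H = 0.081/0.919 = 0.088139. For the 'flagged' outcome, the likelihood ratio is 0.947/0.124 = 7.6371.
Posterior odds = 0.088139 × 7.6371 = 0.67313, so P(H|E) = 0.67313/(1+0.67313) = 0.402.

P(H | E) ≈ 0.402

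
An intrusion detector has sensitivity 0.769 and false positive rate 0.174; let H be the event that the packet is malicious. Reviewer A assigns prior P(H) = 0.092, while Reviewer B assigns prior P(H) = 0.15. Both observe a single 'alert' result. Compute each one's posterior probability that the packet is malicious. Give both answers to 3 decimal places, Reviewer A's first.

Reviewer A: 0.309; Reviewer B: 0.438

The likelihood ratio for an 'alert' result is 0.769/0.174 = 4.4195.
Reviewer A: prior odds 0.092/0.908 = 0.10132; posterior odds 0.44779; posterior probability 0.309.
Reviewer B: prior odds 0.15/0.85 = 0.17647; posterior odds 0.77992; posterior probability 0.438.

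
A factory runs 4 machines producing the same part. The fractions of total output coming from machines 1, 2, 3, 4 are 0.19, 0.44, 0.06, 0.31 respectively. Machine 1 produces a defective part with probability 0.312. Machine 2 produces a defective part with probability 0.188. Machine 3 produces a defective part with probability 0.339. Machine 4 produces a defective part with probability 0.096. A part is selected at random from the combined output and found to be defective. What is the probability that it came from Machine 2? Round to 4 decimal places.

P(defective|M1) = 0.312; P(defective|M2) = 0.188; P(defective|M3) = 0.339; P(defective|M4) = 0.096.
Prior × likelihood for each source: 0.19·0.312=0.05928, 0.44·0.188=0.08272, 0.06·0.339=0.02034, 0.31·0.096=0.02976. Summing gives P(defective) = 0.19210.
P(Machine 2 | defective) = 0.08272 / 0.19210 = 0.4306.

Posterior probability ≈ 0.4306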